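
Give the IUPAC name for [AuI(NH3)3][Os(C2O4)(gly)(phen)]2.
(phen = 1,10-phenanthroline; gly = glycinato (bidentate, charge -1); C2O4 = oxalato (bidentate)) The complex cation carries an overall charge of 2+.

Both ions are complex: the cation is named first with the plain metal name, the anion second with the -ate form; each ion's ligands are alphabetised independently.
The complex cation is given as 2+; its ligand charges sum to -1, so Au = +3.
With 2 anions per cation, each anion must be 2/2 = 1−.
Anion: ligand charges sum to -3; for the ion to be 1−, Os = +2.

triammineiodogold(III) (glycinato)oxalato(1,10-phenanthroline)osmate(II)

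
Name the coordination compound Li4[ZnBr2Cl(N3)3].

lithium triazidodibromochlorozincate(II)

The 4 lithium counter-ions carry a total charge of +4, so each complex ion is 4−.
Ligand charges: 3×azido (-1 each), 2×bromo (-1 each), 1×chloro (-1 each); total -6. So Zn + (-6) = 4−, giving Zn = +2.
The complex ion is anionic, so zinc takes the -ate form zincate(II).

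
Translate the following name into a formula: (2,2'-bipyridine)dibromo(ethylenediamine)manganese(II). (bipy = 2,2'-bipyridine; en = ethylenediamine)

Ligands: 1 2,2'-bipyridine (bipy, neutral), 1 ethylenediamine (en, neutral), 2 bromo (Br, -1). Ligand charge sum = -2.
With Mn in oxidation state +2, the complex ion is [Mn...].

[Mn(bipy)Br2(en)]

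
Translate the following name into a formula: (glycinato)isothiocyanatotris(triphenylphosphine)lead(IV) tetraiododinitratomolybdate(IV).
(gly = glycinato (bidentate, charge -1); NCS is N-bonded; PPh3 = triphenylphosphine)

[Pb(gly)(NCS)(PPh3)3][MoI4(NO3)2]

Cation [Pb…]: ligand charges -2, Pb(IV) ⇒ ion charge 2+.
Anion [Mo…]: ligand charges -6, Mo(IV) ⇒ ion charge 2−.
One 2+ cation balances one 2− anion.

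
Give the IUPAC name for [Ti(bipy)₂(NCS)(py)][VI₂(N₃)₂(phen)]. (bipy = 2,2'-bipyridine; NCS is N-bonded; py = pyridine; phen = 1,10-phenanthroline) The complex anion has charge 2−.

The complex anion is given as 2−; its ligand charges sum to -4, so V = +2.
A 1:1 salt means the cation carries the equal and opposite charge, 2+.
Cation: ligand charges sum to -1; for the ion to be 2+, Ti = +3.

bis(2,2'-bipyridine)isothiocyanato(pyridine)titanium(III) diazidodiiodo(1,10-phenanthroline)vanadate(II)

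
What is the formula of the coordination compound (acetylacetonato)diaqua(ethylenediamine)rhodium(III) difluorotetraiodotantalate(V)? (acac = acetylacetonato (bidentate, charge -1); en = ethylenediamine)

[Rh(acac)(en)(H2O)2][TaF2I4]2

Cation [Rh…]: ligand charges -1, Rh(III) ⇒ ion charge 2+.
Anion [Ta…]: ligand charges -6, Ta(V) ⇒ ion charge 1−.
One 2+ cation requires 2 of the 1− anion.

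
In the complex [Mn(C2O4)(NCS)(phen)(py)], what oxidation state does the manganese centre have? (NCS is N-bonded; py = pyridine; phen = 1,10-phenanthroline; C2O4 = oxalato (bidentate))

+3

No counter-ion: the bracketed complex is neutral.
Ligand charges: 1×NCS = -1; 1×py neutral; 1×phen neutral; 1×C2O4 = -2; sum -3.
Mn + (-3) = 0 ⇒ Mn is +3.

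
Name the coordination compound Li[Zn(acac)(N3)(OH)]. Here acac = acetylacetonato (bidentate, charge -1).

lithium (acetylacetonato)azidohydroxozincate(II)

The 1 lithium counter-ion carries a total charge of +1, so each complex ion is 1−.
Ligand charges: 1×hydroxo (-1 each), 1×acetylacetonato (-1 each), 1×azido (-1 each); total -3. So Zn + (-3) = 1−, giving Zn = +2.
Ligands are named alphabetically: acetylacetonato before azido before hydroxo.
The complex ion is anionic, so zinc takes the -ate form zincate(II).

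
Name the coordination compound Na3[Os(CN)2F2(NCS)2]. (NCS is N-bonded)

sodium dicyanodifluorodiisothiocyanatoosmate(III)

The 3 sodium counter-ions carry a total charge of +3, so each complex ion is 3−.
Ligand charges: 2×fluoro (-1 each), 2×cyano (-1 each), 2×isothiocyanato (-1 each); total -6. So Os + (-6) = 3−, giving Os = +3.
Ligands are named alphabetically: cyano before fluoro before isothiocyanato.
The complex ion is anionic, so osmium takes the -ate form osmate(III).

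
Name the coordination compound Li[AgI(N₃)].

The 1 lithium counter-ion carries a total charge of +1, so each complex ion is 1−.
Ligand charges: 1×azido (-1 each), 1×iodo (-1 each); total -2. So Ag + (-2) = 1−, giving Ag = +1.
Ligands are named alphabetically: azido before iodo.
The complex ion is anionic, so silver takes the -ate form argentate(I).

lithium azidoiodoargentate(I)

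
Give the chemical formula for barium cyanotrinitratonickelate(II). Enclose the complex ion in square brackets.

Ba[Ni(CN)(NO3)3]

Ligands: 3 nitrato (NO3, -1), 1 cyano (CN, -1). Ligand charge sum = -4.
With Ni in oxidation state +2, the complex ion is [Ni...]^2−.
Charge balance with barium (+2) requires 1 complex ion per 1 barium.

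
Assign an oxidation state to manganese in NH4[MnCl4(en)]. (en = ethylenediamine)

1 ammonium outside the brackets (+1 each) → the complex ion is 1−.
Ligand charges: 4×Cl = -4; 1×en neutral; sum -4.
Mn + (-4) = 1− ⇒ Mn is +3.

+3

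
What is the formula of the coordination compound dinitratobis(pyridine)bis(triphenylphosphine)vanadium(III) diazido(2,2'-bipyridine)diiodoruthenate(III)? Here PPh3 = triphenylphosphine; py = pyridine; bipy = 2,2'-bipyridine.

Cation [V…]: ligand charges -2, V(III) ⇒ ion charge 1+.
Anion [Ru…]: ligand charges -4, Ru(III) ⇒ ion charge 1−.
One 1+ cation balances one 1− anion.

[V(NO3)2(PPh3)2(py)2][Ru(bipy)I2(N3)2]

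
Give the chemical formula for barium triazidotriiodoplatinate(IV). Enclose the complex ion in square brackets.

Ba[PtI3(N3)3]

Ligands: 3 azido (N3, -1), 3 iodo (I, -1). Ligand charge sum = -6.
With Pt in oxidation state +4, the complex ion is [Pt...]^2−.
Charge balance with barium (+2) requires 1 complex ion per 1 barium.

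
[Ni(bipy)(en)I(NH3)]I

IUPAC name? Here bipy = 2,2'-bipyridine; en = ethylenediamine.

The 1 iodide counter-ion carries a total charge of -1, so each complex ion is 1+.
Ligand charges: 1×ammine (neutral), 1×2,2'-bipyridine (neutral), 1×ethylenediamine (neutral), 1×iodo (-1 each); total -1. So Ni + (-1) = 1+, giving Ni = +2.
Ligands are named alphabetically: ammine before bipyridine before ethylenediamine before iodo.

ammine(2,2'-bipyridine)(ethylenediamine)iodonickel(II) iodide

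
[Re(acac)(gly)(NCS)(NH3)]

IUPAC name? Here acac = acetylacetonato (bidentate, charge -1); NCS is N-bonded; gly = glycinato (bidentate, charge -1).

There is no counter-ion, so the complex is neutral overall.
Ligand charges: 1×acetylacetonato (-1 each), 1×isothiocyanato (-1 each), 1×ammine (neutral), 1×glycinato (-1 each); total -3. So Re + (-3) = 0, giving Re = +3.
Ligands are named alphabetically: acetylacetonato before ammine before glycinato before isothiocyanato.

(acetylacetonato)ammine(glycinato)isothiocyanatorhenium(III)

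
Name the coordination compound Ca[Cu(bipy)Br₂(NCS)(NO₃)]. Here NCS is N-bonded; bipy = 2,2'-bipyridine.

The 1 calcium counter-ion carries a total charge of +2, so each complex ion is 2−.
Ligand charges: 2×bromo (-1 each), 1×isothiocyanato (-1 each), 1×2,2'-bipyridine (neutral), 1×nitrato (-1 each); total -4. So Cu + (-4) = 2−, giving Cu = +2.
Ligands are named alphabetically: bipyridine before bromo before isothiocyanato before nitrato.
The complex ion is anionic, so copper takes the -ate form cuprate(II).

calcium (2,2'-bipyridine)dibromoisothiocyanatonitratocuprate(II)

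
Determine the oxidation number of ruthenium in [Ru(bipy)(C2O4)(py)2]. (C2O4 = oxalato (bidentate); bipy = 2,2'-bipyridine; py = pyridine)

No counter-ion: the bracketed complex is neutral.
Ligand charges: 1×C2O4 = -2; 1×bipy neutral; 2×py neutral; sum -2.
Ru + (-2) = 0 ⇒ Ru is +2.

+2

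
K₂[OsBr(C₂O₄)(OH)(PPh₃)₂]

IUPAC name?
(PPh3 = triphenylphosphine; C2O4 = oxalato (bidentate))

The 2 potassium counter-ions carry a total charge of +2, so each complex ion is 2−.
Ligand charges: 1×hydroxo (-1 each), 1×bromo (-1 each), 2×triphenylphosphine (neutral), 1×oxalato (-2 each); total -4. So Os + (-4) = 2−, giving Os = +2.
Ligands are named alphabetically: bromo before hydroxo before oxalato before triphenylphosphine.
The complex ion is anionic, so osmium takes the -ate form osmate(II).

potassium bromohydroxooxalatobis(triphenylphosphine)osmate(II)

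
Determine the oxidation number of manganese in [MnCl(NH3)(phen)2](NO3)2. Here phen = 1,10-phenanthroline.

2 nitrate outside the brackets (-1 each) → the complex ion is 2+.
Ligand charges: 2×phen neutral; 1×NH3 neutral; 1×Cl = -1; sum -1.
Mn + (-1) = 2+ ⇒ Mn is +3.

+3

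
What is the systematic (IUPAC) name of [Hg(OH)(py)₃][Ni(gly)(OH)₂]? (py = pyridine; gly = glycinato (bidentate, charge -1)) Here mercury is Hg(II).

hydroxotris(pyridine)mercury(II) (glycinato)dihydroxonickelate(II)

Both ions are complex: the cation is named first with the plain metal name, the anion second with the -ate form; each ion's ligands are alphabetised independently.
Hg is given as +2; the cation's ligand charges sum to -1, so the complex cation is 1+.
A 1:1 salt means the anion carries the equal and opposite charge, 1−.
Anion: ligand charges sum to -3; for the ion to be 1−, Ni = +2.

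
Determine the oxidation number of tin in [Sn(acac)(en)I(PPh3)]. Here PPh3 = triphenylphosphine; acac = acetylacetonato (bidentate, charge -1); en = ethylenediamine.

+2

No counter-ion: the bracketed complex is neutral.
Ligand charges: 1×PPh3 neutral; 1×I = -1; 1×acac = -1; 1×en neutral; sum -2.
Sn + (-2) = 0 ⇒ Sn is +2.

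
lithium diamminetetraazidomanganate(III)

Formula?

Li[Mn(N3)4(NH3)2]

Ligands: 2 ammine (NH3, neutral), 4 azido (N3, -1). Ligand charge sum = -4.
With Mn in oxidation state +3, the complex ion is [Mn...]^1−.
Charge balance with lithium (+1) requires 1 complex ion per 1 lithium.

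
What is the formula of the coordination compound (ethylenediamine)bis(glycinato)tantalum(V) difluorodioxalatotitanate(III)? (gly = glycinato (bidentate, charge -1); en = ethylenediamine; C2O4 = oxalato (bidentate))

[Ta(en)(gly)2][Ti(C2O4)2F2]

Cation [Ta…]: ligand charges -2, Ta(V) ⇒ ion charge 3+.
Anion [Ti…]: ligand charges -6, Ti(III) ⇒ ion charge 3−.
One 3+ cation balances one 3− anion.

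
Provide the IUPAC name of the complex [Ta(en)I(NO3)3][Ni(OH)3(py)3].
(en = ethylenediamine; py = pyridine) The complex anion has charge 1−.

Both ions are complex: the cation is named first with the plain metal name, the anion second with the -ate form; each ion's ligands are alphabetised independently.
The complex anion is given as 1−; its ligand charges sum to -3, so Ni = +2.
A 1:1 salt means the cation carries the equal and opposite charge, 1+.
Cation: ligand charges sum to -4; for the ion to be 1+, Ta = +5.

(ethylenediamine)iodotrinitratotantalum(V) trihydroxotris(pyridine)nickelate(II)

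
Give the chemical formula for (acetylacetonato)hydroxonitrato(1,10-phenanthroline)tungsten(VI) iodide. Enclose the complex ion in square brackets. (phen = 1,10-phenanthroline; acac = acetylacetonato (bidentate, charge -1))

[W(acac)(NO3)(OH)(phen)]I3

Ligands: 1 1,10-phenanthroline (phen, neutral), 1 nitrato (NO3, -1), 1 hydroxo (OH, -1), 1 acetylacetonato (acac, -1). Ligand charge sum = -3.
With W in oxidation state +6, the complex ion is [W...]^3+.
Charge balance with iodide (-1) requires 1 complex ion per 3 iodide.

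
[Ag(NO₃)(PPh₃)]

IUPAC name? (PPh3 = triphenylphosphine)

There is no counter-ion, so the complex is neutral overall.
Ligand charges: 1×triphenylphosphine (neutral), 1×nitrato (-1 each); total -1. So Ag + (-1) = 0, giving Ag = +1.
Ligands are named alphabetically: nitrato before triphenylphosphine.

nitrato(triphenylphosphine)silver(I)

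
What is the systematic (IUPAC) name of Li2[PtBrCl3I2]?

The 2 lithium counter-ions carry a total charge of +2, so each complex ion is 2−.
Ligand charges: 1×bromo (-1 each), 3×chloro (-1 each), 2×iodo (-1 each); total -6. So Pt + (-6) = 2−, giving Pt = +4.
Ligands are named alphabetically: bromo before chloro before iodo.
The complex ion is anionic, so platinum takes the -ate form platinate(IV).

lithium bromotrichlorodiiodoplatinate(IV)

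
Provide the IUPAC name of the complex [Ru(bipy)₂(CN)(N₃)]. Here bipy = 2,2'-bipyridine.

There is no counter-ion, so the complex is neutral overall.
Ligand charges: 1×cyano (-1 each), 1×azido (-1 each), 2×2,2'-bipyridine (neutral); total -2. So Ru + (-2) = 0, giving Ru = +2.
Ligands are named alphabetically: azido before bipyridine before cyano.

azidobis(2,2'-bipyridine)cyanoruthenium(II)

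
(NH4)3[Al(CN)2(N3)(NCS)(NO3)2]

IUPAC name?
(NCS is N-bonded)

ammonium azidodicyanoisothiocyanatodinitratoaluminate(III)

The 3 ammonium counter-ions carry a total charge of +3, so each complex ion is 3−.
Ligand charges: 2×cyano (-1 each), 2×nitrato (-1 each), 1×isothiocyanato (-1 each), 1×azido (-1 each); total -6. So Al + (-6) = 3−, giving Al = +3.
Ligands are named alphabetically: azido before cyano before isothiocyanato before nitrato.
The complex ion is anionic, so aluminium takes the -ate form aluminate(III).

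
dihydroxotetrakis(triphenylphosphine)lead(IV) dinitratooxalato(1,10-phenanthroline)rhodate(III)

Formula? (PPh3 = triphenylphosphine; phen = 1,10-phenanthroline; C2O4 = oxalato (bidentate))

Cation [Pb…]: ligand charges -2, Pb(IV) ⇒ ion charge 2+.
Anion [Rh…]: ligand charges -4, Rh(III) ⇒ ion charge 1−.
One 2+ cation requires 2 of the 1− anion.

[Pb(OH)2(PPh3)4][Rh(C2O4)(NO3)2(phen)]2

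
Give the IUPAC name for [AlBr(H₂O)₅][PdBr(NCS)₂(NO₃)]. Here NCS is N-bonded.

Aluminium is always +3 in its complexes; the cation's ligand charges sum to -1, so the complex cation is 2+.
A 1:1 salt means the anion carries the equal and opposite charge, 2−.
Anion: ligand charges sum to -4; for the ion to be 2−, Pd = +2.

pentaaquabromoaluminium(III) bromodiisothiocyanatonitratopalladate(II)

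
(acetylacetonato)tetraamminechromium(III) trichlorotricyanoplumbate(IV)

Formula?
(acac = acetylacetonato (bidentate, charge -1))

Cation [Cr…]: ligand charges -1, Cr(III) ⇒ ion charge 2+.
Anion [Pb…]: ligand charges -6, Pb(IV) ⇒ ion charge 2−.

[Cr(acac)(NH3)4][PbCl3(CN)3]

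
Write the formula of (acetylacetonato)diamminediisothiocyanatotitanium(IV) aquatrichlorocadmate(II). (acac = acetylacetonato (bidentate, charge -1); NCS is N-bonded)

Cation [Ti…]: ligand charges -3, Ti(IV) ⇒ ion charge 1+.
Anion [Cd…]: ligand charges -3, Cd(II) ⇒ ion charge 1−.
One 1+ cation balances one 1− anion.

[Ti(acac)(NCS)2(NH3)2][CdCl3(H2O)]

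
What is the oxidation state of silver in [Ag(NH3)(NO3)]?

+1

No counter-ion: the bracketed complex is neutral.
Ligand charges: 1×NH3 neutral; 1×NO3 = -1; sum -1.
Ag + (-1) = 0 ⇒ Ag is +1.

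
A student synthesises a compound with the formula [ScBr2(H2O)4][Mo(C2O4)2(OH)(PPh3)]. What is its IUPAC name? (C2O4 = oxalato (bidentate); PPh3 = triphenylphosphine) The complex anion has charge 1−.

Both ions are complex: the cation is named first with the plain metal name, the anion second with the -ate form; each ion's ligands are alphabetised independently.
The complex anion is given as 1−; its ligand charges sum to -5, so Mo = +4.
A 1:1 salt means the cation carries the equal and opposite charge, 1+.
Cation: ligand charges sum to -2; for the ion to be 1+, Sc = +3.

tetraaquadibromoscandium(III) hydroxodioxalato(triphenylphosphine)molybdate(IV)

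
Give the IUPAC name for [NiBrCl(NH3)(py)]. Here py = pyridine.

amminebromochloro(pyridine)nickel(II)

There is no counter-ion, so the complex is neutral overall.
Ligand charges: 1×ammine (neutral), 1×pyridine (neutral), 1×bromo (-1 each), 1×chloro (-1 each); total -2. So Ni + (-2) = 0, giving Ni = +2.
Ligands are named alphabetically: ammine before bromo before chloro before pyridine.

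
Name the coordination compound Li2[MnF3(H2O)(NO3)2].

The 2 lithium counter-ions carry a total charge of +2, so each complex ion is 2−.
Ligand charges: 3×fluoro (-1 each), 2×nitrato (-1 each), 1×aqua (neutral); total -5. So Mn + (-5) = 2−, giving Mn = +3.
Ligands are named alphabetically: aqua before fluoro before nitrato.
The complex ion is anionic, so manganese takes the -ate form manganate(III).

lithium aquatrifluorodinitratomanganate(III)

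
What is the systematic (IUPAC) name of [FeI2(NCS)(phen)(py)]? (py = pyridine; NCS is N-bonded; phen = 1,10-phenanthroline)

diiodoisothiocyanato(1,10-phenanthroline)(pyridine)iron(III)

There is no counter-ion, so the complex is neutral overall.
Ligand charges: 2×iodo (-1 each), 1×pyridine (neutral), 1×isothiocyanato (-1 each), 1×1,10-phenanthroline (neutral); total -3. So Fe + (-3) = 0, giving Fe = +3.
Ligands are named alphabetically: iodo before isothiocyanato before phenanthroline before pyridine.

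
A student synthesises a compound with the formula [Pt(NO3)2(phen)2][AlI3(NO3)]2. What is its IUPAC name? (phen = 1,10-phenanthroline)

Both ions are complex: the cation is named first with the plain metal name, the anion second with the -ate form; each ion's ligands are alphabetised independently.
Aluminium is always +3 in its complexes; the anion's ligand charges sum to -4, so the complex anion is 1−.
With 2 anions per cation, the cation must be 2×1 = 2+.
Cation: ligand charges sum to -2; for the ion to be 2+, Pt = +4.

dinitratobis(1,10-phenanthroline)platinum(IV) triiodonitratoaluminate(III)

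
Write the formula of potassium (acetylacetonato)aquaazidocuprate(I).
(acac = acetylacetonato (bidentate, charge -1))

Ligands: 1 acetylacetonato (acac, -1), 1 aqua (H2O, neutral), 1 azido (N3, -1). Ligand charge sum = -2.
With Cu in oxidation state +1, the complex ion is [Cu...]^1−.
Charge balance with potassium (+1) requires 1 complex ion per 1 potassium.

K[Cu(acac)(H2O)(N3)]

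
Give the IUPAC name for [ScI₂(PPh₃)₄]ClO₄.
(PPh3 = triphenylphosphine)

The 1 perchlorate counter-ion carries a total charge of -1, so each complex ion is 1+.
Ligand charges: 4×triphenylphosphine (neutral), 2×iodo (-1 each); total -2. So Sc + (-2) = 1+, giving Sc = +3.
Ligands are named alphabetically: iodo before triphenylphosphine.

diiodotetrakis(triphenylphosphine)scandium(III) perchlorate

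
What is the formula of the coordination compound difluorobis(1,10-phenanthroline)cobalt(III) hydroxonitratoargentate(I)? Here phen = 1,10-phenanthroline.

Cation [Co…]: ligand charges -2, Co(III) ⇒ ion charge 1+.
Anion [Ag…]: ligand charges -2, Ag(I) ⇒ ion charge 1−.
One 1+ cation balances one 1− anion.

[CoF2(phen)2][Ag(NO3)(OH)]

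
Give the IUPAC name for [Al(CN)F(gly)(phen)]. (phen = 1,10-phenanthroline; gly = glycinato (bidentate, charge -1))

There is no counter-ion, so the complex is neutral overall.
Ligand charges: 1×1,10-phenanthroline (neutral), 1×cyano (-1 each), 1×glycinato (-1 each), 1×fluoro (-1 each); total -3. So Al + (-3) = 0, giving Al = +3.
Ligands are named alphabetically: cyano before fluoro before glycinato before phenanthroline.

cyanofluoro(glycinato)(1,10-phenanthroline)aluminium(III)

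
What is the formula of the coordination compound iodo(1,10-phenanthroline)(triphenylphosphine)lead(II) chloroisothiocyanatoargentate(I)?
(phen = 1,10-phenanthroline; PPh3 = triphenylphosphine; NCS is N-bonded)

[PbI(phen)(PPh3)][AgCl(NCS)]

Cation [Pb…]: ligand charges -1, Pb(II) ⇒ ion charge 1+.
Anion [Ag…]: ligand charges -2, Ag(I) ⇒ ion charge 1−.
One 1+ cation balances one 1− anion.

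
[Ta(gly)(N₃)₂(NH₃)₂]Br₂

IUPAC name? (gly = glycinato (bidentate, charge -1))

diamminediazido(glycinato)tantalum(V) bromide

The 2 bromide counter-ions carry a total charge of -2, so each complex ion is 2+.
Ligand charges: 2×azido (-1 each), 1×glycinato (-1 each), 2×ammine (neutral); total -3. So Ta + (-3) = 2+, giving Ta = +5.
Ligands are named alphabetically: ammine before azido before glycinato.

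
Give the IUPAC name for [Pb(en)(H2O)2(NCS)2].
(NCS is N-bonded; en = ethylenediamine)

There is no counter-ion, so the complex is neutral overall.
Ligand charges: 2×isothiocyanato (-1 each), 2×aqua (neutral), 1×ethylenediamine (neutral); total -2. So Pb + (-2) = 0, giving Pb = +2.
Ligands are named alphabetically: aqua before ethylenediamine before isothiocyanato.

diaqua(ethylenediamine)diisothiocyanatolead(II)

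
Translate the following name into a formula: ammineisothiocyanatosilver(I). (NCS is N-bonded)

[Ag(NCS)(NH3)]

Ligands: 1 isothiocyanato (NCS, -1), 1 ammine (NH3, neutral). Ligand charge sum = -1.
With Ag in oxidation state +1, the complex ion is [Ag...].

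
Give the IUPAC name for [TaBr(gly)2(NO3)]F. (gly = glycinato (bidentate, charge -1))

The 1 fluoride counter-ion carries a total charge of -1, so each complex ion is 1+.
Ligand charges: 1×nitrato (-1 each), 2×glycinato (-1 each), 1×bromo (-1 each); total -4. So Ta + (-4) = 1+, giving Ta = +5.
Ligands are named alphabetically: bromo before glycinato before nitrato.

bromobis(glycinato)nitratotantalum(V) fluoride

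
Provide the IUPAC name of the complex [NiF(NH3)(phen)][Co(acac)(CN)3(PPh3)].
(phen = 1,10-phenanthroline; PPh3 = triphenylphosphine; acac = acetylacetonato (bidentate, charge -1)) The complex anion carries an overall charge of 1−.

Both ions are complex: the cation is named first with the plain metal name, the anion second with the -ate form; each ion's ligands are alphabetised independently.
The complex anion is given as 1−; its ligand charges sum to -4, so Co = +3.
A 1:1 salt means the cation carries the equal and opposite charge, 1+.
Cation: ligand charges sum to -1; for the ion to be 1+, Ni = +2.

amminefluoro(1,10-phenanthroline)nickel(II) (acetylacetonato)tricyano(triphenylphosphine)cobaltate(III)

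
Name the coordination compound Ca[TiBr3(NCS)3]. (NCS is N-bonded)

calcium tribromotriisothiocyanatotitanate(IV)

The 1 calcium counter-ion carries a total charge of +2, so each complex ion is 2−.
Ligand charges: 3×bromo (-1 each), 3×isothiocyanato (-1 each); total -6. So Ti + (-6) = 2−, giving Ti = +4.
Ligands are named alphabetically: bromo before isothiocyanato.
The complex ion is anionic, so titanium takes the -ate form titanate(IV).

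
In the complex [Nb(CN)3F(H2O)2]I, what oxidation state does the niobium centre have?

+5

1 iodide outside the brackets (-1 each) → the complex ion is 1+.
Ligand charges: 2×H2O neutral; 3×CN = -3; 1×F = -1; sum -4.
Nb + (-4) = 1+ ⇒ Nb is +5.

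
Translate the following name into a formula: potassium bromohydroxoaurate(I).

K[AuBr(OH)]

Ligands: 1 hydroxo (OH, -1), 1 bromo (Br, -1). Ligand charge sum = -2.
With Au in oxidation state +1, the complex ion is [Au...]^1−.
Charge balance with potassium (+1) requires 1 complex ion per 1 potassium.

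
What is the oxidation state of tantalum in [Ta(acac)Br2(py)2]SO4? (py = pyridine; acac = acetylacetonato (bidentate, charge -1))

+5

1 sulfate outside the brackets (-2 each) → the complex ion is 2+.
Ligand charges: 2×py neutral; 1×acac = -1; 2×Br = -2; sum -3.
Ta + (-3) = 2+ ⇒ Ta is +5.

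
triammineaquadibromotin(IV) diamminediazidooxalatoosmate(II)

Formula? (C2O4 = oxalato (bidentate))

[SnBr2(H2O)(NH3)3][Os(C2O4)(N3)2(NH3)2]

Cation [Sn…]: ligand charges -2, Sn(IV) ⇒ ion charge 2+.
Anion [Os…]: ligand charges -4, Os(II) ⇒ ion charge 2−.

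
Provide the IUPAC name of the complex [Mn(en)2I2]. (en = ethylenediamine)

There is no counter-ion, so the complex is neutral overall.
Ligand charges: 2×iodo (-1 each), 2×ethylenediamine (neutral); total -2. So Mn + (-2) = 0, giving Mn = +2.
Ligands are named alphabetically: ethylenediamine before iodo.

bis(ethylenediamine)diiodomanganese(II)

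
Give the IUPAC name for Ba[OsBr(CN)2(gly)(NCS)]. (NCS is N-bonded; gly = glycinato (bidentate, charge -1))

The 1 barium counter-ion carries a total charge of +2, so each complex ion is 2−.
Ligand charges: 2×cyano (-1 each), 1×bromo (-1 each), 1×isothiocyanato (-1 each), 1×glycinato (-1 each); total -5. So Os + (-5) = 2−, giving Os = +3.
The complex ion is anionic, so osmium takes the -ate form osmate(III).

barium bromodicyano(glycinato)isothiocyanatoosmate(III)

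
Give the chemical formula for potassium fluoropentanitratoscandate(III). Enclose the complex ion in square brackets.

K3[ScF(NO3)5]

Ligands: 5 nitrato (NO3, -1), 1 fluoro (F, -1). Ligand charge sum = -6.
With Sc in oxidation state +3, the complex ion is [Sc...]^3−.
Charge balance with potassium (+1) requires 1 complex ion per 3 potassium.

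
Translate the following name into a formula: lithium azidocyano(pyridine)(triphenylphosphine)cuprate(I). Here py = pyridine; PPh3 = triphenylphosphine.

Ligands: 1 azido (N3, -1), 1 pyridine (py, neutral), 1 cyano (CN, -1), 1 triphenylphosphine (PPh3, neutral). Ligand charge sum = -2.
With Cu in oxidation state +1, the complex ion is [Cu...]^1−.
Charge balance with lithium (+1) requires 1 complex ion per 1 lithium.

Li[Cu(CN)(N3)(PPh3)(py)]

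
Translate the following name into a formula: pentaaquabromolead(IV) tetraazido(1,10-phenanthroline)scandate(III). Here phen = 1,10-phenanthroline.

Cation [Pb…]: ligand charges -1, Pb(IV) ⇒ ion charge 3+.
Anion [Sc…]: ligand charges -4, Sc(III) ⇒ ion charge 1−.
One 3+ cation requires 3 of the 1− anion.

[PbBr(H2O)5][Sc(N3)4(phen)]3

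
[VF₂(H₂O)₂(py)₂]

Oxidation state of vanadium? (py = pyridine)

No counter-ion: the bracketed complex is neutral.
Ligand charges: 2×F = -2; 2×py neutral; 2×H2O neutral; sum -2.
V + (-2) = 0 ⇒ V is +2.

+2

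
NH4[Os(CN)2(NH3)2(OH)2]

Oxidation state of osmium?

1 ammonium outside the brackets (+1 each) → the complex ion is 1−.
Ligand charges: 2×CN = -2; 2×NH3 neutral; 2×OH = -2; sum -4.
Os + (-4) = 1− ⇒ Os is +3.

+3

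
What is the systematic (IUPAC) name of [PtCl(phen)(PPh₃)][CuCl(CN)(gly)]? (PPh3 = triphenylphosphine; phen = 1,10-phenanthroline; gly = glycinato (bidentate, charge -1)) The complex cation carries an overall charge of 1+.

The complex cation is given as 1+; its ligand charges sum to -1, so Pt = +2.
A 1:1 salt means the anion carries the equal and opposite charge, 1−.
Anion: ligand charges sum to -3; for the ion to be 1−, Cu = +2.

chloro(1,10-phenanthroline)(triphenylphosphine)platinum(II) chlorocyano(glycinato)cuprate(II)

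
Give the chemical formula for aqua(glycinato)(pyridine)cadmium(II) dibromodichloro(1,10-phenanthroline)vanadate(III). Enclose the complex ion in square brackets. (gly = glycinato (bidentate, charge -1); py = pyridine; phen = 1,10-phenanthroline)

[Cd(gly)(H2O)(py)][VBr2Cl2(phen)]

Cation [Cd…]: ligand charges -1, Cd(II) ⇒ ion charge 1+.
Anion [V…]: ligand charges -4, V(III) ⇒ ion charge 1−.
One 1+ cation balances one 1− anion.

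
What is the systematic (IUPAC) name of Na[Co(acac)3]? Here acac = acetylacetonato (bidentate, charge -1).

sodium tris(acetylacetonato)cobaltate(II)

The 1 sodium counter-ion carries a total charge of +1, so each complex ion is 1−.
Ligand charges: 3×acetylacetonato (-1 each); total -3. So Co + (-3) = 1−, giving Co = +2.
The complex ion is anionic, so cobalt takes the -ate form cobaltate(II).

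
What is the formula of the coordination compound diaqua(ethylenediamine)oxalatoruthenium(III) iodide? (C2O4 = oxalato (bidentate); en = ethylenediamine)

[Ru(C2O4)(en)(H2O)2]I

Ligands: 2 aqua (H2O, neutral), 1 oxalato (C2O4, -2), 1 ethylenediamine (en, neutral). Ligand charge sum = -2.
Charge balance with iodide (-1) requires 1 complex ion per 1 iodide.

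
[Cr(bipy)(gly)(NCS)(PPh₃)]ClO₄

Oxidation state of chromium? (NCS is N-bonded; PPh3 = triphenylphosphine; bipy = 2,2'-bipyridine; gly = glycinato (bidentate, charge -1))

1 perchlorate outside the brackets (-1 each) → the complex ion is 1+.
Ligand charges: 1×NCS = -1; 1×PPh3 neutral; 1×bipy neutral; 1×gly = -1; sum -2.
Cr + (-2) = 1+ ⇒ Cr is +3.

+3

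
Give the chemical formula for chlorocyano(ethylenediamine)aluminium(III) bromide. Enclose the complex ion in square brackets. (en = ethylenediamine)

[AlCl(CN)(en)]Br

Ligands: 1 chloro (Cl, -1), 1 cyano (CN, -1), 1 ethylenediamine (en, neutral). Ligand charge sum = -2.
With Al in oxidation state +3, the complex ion is [Al...]^1+.
Charge balance with bromide (-1) requires 1 complex ion per 1 bromide.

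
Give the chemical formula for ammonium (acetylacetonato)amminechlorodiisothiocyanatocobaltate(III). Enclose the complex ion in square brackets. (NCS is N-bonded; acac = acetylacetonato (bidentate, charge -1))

Ligands: 2 isothiocyanato (NCS, -1), 1 chloro (Cl, -1), 1 ammine (NH3, neutral), 1 acetylacetonato (acac, -1). Ligand charge sum = -4.
Charge balance with ammonium (+1) requires 1 complex ion per 1 ammonium.

NH4[Co(acac)Cl(NCS)2(NH3)]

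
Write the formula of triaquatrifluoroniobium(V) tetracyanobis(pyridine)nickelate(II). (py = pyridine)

[NbF3(H2O)3][Ni(CN)4(py)2]

Cation [Nb…]: ligand charges -3, Nb(V) ⇒ ion charge 2+.
Anion [Ni…]: ligand charges -4, Ni(II) ⇒ ion charge 2−.
One 2+ cation balances one 2− anion.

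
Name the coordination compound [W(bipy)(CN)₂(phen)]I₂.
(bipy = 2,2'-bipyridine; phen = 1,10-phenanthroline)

The 2 iodide counter-ions carry a total charge of -2, so each complex ion is 2+.
Ligand charges: 1×2,2'-bipyridine (neutral), 1×1,10-phenanthroline (neutral), 2×cyano (-1 each); total -2. So W + (-2) = 2+, giving W = +4.
Ligands are named alphabetically: bipyridine before cyano before phenanthroline.

(2,2'-bipyridine)dicyano(1,10-phenanthroline)tungsten(IV) iodide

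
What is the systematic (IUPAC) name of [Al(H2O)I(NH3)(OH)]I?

ammineaquahydroxoiodoaluminium(III) iodide

The 1 iodide counter-ion carries a total charge of -1, so each complex ion is 1+.
Ligand charges: 1×aqua (neutral), 1×ammine (neutral), 1×iodo (-1 each), 1×hydroxo (-1 each); total -2. So Al + (-2) = 1+, giving Al = +3.
Ligands are named alphabetically: ammine before aqua before hydroxo before iodo.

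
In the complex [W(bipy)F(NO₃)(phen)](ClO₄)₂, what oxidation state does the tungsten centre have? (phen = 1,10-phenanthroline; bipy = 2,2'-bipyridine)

2 perchlorate outside the brackets (-1 each) → the complex ion is 2+.
Ligand charges: 1×NO3 = -1; 1×phen neutral; 1×F = -1; 1×bipy neutral; sum -2.
W + (-2) = 2+ ⇒ W is +4.

+4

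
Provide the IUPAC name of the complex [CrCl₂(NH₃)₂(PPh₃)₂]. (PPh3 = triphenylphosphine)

diamminedichlorobis(triphenylphosphine)chromium(II)

There is no counter-ion, so the complex is neutral overall.
Ligand charges: 2×ammine (neutral), 2×chloro (-1 each), 2×triphenylphosphine (neutral); total -2. So Cr + (-2) = 0, giving Cr = +2.
Ligands are named alphabetically: ammine before chloro before triphenylphosphine.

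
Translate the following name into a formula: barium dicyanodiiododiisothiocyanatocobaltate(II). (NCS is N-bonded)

Ligands: 2 isothiocyanato (NCS, -1), 2 iodo (I, -1), 2 cyano (CN, -1). Ligand charge sum = -6.
Charge balance with barium (+2) requires 1 complex ion per 2 barium.

Ba2[Co(CN)2I2(NCS)2]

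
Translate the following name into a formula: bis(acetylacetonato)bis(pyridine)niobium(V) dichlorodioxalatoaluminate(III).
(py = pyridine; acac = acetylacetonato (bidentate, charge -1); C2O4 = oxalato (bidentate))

Cation [Nb…]: ligand charges -2, Nb(V) ⇒ ion charge 3+.
Anion [Al…]: ligand charges -6, Al(III) ⇒ ion charge 3−.
One 3+ cation balances one 3− anion.

[Nb(acac)2(py)2][Al(C2O4)2Cl2]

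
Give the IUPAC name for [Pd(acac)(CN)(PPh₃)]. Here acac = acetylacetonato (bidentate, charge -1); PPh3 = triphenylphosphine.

There is no counter-ion, so the complex is neutral overall.
Ligand charges: 1×acetylacetonato (-1 each), 1×triphenylphosphine (neutral), 1×cyano (-1 each); total -2. So Pd + (-2) = 0, giving Pd = +2.
Ligands are named alphabetically: acetylacetonato before cyano before triphenylphosphine.

(acetylacetonato)cyano(triphenylphosphine)palladium(II)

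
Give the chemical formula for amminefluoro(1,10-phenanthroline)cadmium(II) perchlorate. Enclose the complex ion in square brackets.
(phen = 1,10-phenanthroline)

[CdF(NH3)(phen)]ClO4

Ligands: 1 ammine (NH3, neutral), 1 fluoro (F, -1), 1 1,10-phenanthroline (phen, neutral). Ligand charge sum = -1.
With Cd in oxidation state +2, the complex ion is [Cd...]^1+.
Charge balance with perchlorate (-1) requires 1 complex ion per 1 perchlorate.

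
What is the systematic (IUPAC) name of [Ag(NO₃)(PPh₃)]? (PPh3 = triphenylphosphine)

nitrato(triphenylphosphine)silver(I)

There is no counter-ion, so the complex is neutral overall.
Ligand charges: 1×triphenylphosphine (neutral), 1×nitrato (-1 each); total -1. So Ag + (-1) = 0, giving Ag = +1.
Ligands are named alphabetically: nitrato before triphenylphosphine.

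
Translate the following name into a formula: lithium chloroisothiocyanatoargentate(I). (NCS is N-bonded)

Ligands: 1 chloro (Cl, -1), 1 isothiocyanato (NCS, -1). Ligand charge sum = -2.
With Ag in oxidation state +1, the complex ion is [Ag...]^1−.
Charge balance with lithium (+1) requires 1 complex ion per 1 lithium.

Li[AgCl(NCS)]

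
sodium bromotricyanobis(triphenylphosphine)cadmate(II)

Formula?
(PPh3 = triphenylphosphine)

Na2[CdBr(CN)3(PPh3)2]

Ligands: 2 triphenylphosphine (PPh3, neutral), 1 bromo (Br, -1), 3 cyano (CN, -1). Ligand charge sum = -4.
Charge balance with sodium (+1) requires 1 complex ion per 2 sodium.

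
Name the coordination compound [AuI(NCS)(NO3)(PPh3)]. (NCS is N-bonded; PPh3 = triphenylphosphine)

There is no counter-ion, so the complex is neutral overall.
Ligand charges: 1×nitrato (-1 each), 1×isothiocyanato (-1 each), 1×triphenylphosphine (neutral), 1×iodo (-1 each); total -3. So Au + (-3) = 0, giving Au = +3.
Ligands are named alphabetically: iodo before isothiocyanato before nitrato before triphenylphosphine.

iodoisothiocyanatonitrato(triphenylphosphine)gold(III)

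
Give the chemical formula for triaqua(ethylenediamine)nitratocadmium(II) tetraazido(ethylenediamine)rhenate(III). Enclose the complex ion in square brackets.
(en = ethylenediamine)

Cation [Cd…]: ligand charges -1, Cd(II) ⇒ ion charge 1+.
Anion [Re…]: ligand charges -4, Re(III) ⇒ ion charge 1−.
One 1+ cation balances one 1− anion.

[Cd(en)(H2O)3(NO3)][Re(en)(N3)4]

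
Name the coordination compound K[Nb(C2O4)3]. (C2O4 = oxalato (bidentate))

The 1 potassium counter-ion carries a total charge of +1, so each complex ion is 1−.
Ligand charges: 3×oxalato (-2 each); total -6. So Nb + (-6) = 1−, giving Nb = +5.
The complex ion is anionic, so niobium takes the -ate form niobate(V).

potassium trioxalatoniobate(V)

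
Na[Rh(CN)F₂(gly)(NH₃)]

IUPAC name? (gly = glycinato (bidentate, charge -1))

The 1 sodium counter-ion carries a total charge of +1, so each complex ion is 1−.
Ligand charges: 2×fluoro (-1 each), 1×cyano (-1 each), 1×ammine (neutral), 1×glycinato (-1 each); total -4. So Rh + (-4) = 1−, giving Rh = +3.
Ligands are named alphabetically: ammine before cyano before fluoro before glycinato.
The complex ion is anionic, so rhodium takes the -ate form rhodate(III).

sodium amminecyanodifluoro(glycinato)rhodate(III)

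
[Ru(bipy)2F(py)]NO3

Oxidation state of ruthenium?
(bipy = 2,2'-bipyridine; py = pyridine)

+2

1 nitrate outside the brackets (-1 each) → the complex ion is 1+.
Ligand charges: 2×bipy neutral; 1×py neutral; 1×F = -1; sum -1.
Ru + (-1) = 1+ ⇒ Ru is +2.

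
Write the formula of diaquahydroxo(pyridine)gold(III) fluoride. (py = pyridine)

[Au(H2O)2(OH)(py)]F2

Ligands: 1 hydroxo (OH, -1), 1 pyridine (py, neutral), 2 aqua (H2O, neutral). Ligand charge sum = -1.
With Au in oxidation state +3, the complex ion is [Au...]^2+.
Charge balance with fluoride (-1) requires 1 complex ion per 2 fluoride.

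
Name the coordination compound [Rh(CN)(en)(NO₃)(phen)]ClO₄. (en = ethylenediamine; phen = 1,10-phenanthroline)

The 1 perchlorate counter-ion carries a total charge of -1, so each complex ion is 1+.
Ligand charges: 1×ethylenediamine (neutral), 1×1,10-phenanthroline (neutral), 1×nitrato (-1 each), 1×cyano (-1 each); total -2. So Rh + (-2) = 1+, giving Rh = +3.
Ligands are named alphabetically: cyano before ethylenediamine before nitrato before phenanthroline.

cyano(ethylenediamine)nitrato(1,10-phenanthroline)rhodium(III) perchlorate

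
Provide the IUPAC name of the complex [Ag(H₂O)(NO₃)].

aquanitratosilver(I)

There is no counter-ion, so the complex is neutral overall.
Ligand charges: 1×nitrato (-1 each), 1×aqua (neutral); total -1. So Ag + (-1) = 0, giving Ag = +1.
Ligands are named alphabetically: aqua before nitrato.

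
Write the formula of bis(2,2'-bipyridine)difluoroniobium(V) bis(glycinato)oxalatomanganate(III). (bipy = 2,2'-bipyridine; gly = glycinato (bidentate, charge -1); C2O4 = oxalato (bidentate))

[Nb(bipy)2F2][Mn(C2O4)(gly)2]3

Cation [Nb…]: ligand charges -2, Nb(V) ⇒ ion charge 3+.
Anion [Mn…]: ligand charges -4, Mn(III) ⇒ ion charge 1−.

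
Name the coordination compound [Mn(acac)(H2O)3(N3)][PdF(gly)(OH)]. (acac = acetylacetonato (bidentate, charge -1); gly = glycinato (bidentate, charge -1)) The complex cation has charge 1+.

Both ions are complex: the cation is named first with the plain metal name, the anion second with the -ate form; each ion's ligands are alphabetised independently.
The complex cation is given as 1+; its ligand charges sum to -2, so Mn = +3.
A 1:1 salt means the anion carries the equal and opposite charge, 1−.
Anion: ligand charges sum to -3; for the ion to be 1−, Pd = +2.

(acetylacetonato)triaquaazidomanganese(III) fluoro(glycinato)hydroxopalladate(II)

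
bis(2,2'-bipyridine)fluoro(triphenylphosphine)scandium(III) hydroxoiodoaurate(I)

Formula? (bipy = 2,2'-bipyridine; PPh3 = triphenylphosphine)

[Sc(bipy)2F(PPh3)][AuI(OH)]2

Cation [Sc…]: ligand charges -1, Sc(III) ⇒ ion charge 2+.
Anion [Au…]: ligand charges -2, Au(I) ⇒ ion charge 1−.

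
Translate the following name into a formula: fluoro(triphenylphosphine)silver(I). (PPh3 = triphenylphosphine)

[AgF(PPh3)]

Ligands: 1 triphenylphosphine (PPh3, neutral), 1 fluoro (F, -1). Ligand charge sum = -1.
With Ag in oxidation state +1, the complex ion is [Ag...].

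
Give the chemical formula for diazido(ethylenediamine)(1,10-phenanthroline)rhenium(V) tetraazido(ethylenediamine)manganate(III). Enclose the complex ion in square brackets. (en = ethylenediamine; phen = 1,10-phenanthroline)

[Re(en)(N3)2(phen)][Mn(en)(N3)4]3

Cation [Re…]: ligand charges -2, Re(V) ⇒ ion charge 3+.
Anion [Mn…]: ligand charges -4, Mn(III) ⇒ ion charge 1−.
One 3+ cation requires 3 of the 1− anion.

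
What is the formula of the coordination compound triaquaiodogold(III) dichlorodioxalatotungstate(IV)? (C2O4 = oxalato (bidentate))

Cation [Au…]: ligand charges -1, Au(III) ⇒ ion charge 2+.
Anion [W…]: ligand charges -6, W(IV) ⇒ ion charge 2−.
One 2+ cation balances one 2− anion.

[Au(H2O)3I][W(C2O4)2Cl2]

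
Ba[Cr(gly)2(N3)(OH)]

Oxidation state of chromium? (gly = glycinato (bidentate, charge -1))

+2

1 barium outside the brackets (+2 each) → the complex ion is 2−.
Ligand charges: 1×N3 = -1; 1×OH = -1; 2×gly = -2; sum -4.
Cr + (-4) = 2− ⇒ Cr is +2.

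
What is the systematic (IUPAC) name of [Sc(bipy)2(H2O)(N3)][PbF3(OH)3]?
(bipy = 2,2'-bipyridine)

aquaazidobis(2,2'-bipyridine)scandium(III) trifluorotrihydroxoplumbate(IV)

Both ions are complex: the cation is named first with the plain metal name, the anion second with the -ate form; each ion's ligands are alphabetised independently.
Scandium is always +3 in its complexes; the cation's ligand charges sum to -1, so the complex cation is 2+.
A 1:1 salt means the anion carries the equal and opposite charge, 2−.
Anion: ligand charges sum to -6; for the ion to be 2−, Pb = +4.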